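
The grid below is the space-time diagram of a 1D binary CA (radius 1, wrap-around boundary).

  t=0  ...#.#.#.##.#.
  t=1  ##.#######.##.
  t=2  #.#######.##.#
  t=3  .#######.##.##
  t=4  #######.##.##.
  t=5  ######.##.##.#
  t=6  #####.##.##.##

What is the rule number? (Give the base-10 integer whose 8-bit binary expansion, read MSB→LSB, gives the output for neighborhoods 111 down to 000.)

173

  ###|#  b7=1 t=1,i=4
  ##.|.  b6=0 t=0,i=10
  #.#|#  b5=1 t=0,i=4
  #..|.  b4=0 t=0,i=13
  .##|#  b3=1 t=0,i=9
  .#.|#  b2=1 t=0,i=3
  ..#|.  b1=0 t=0,i=2
  ...|#  b0=1 t=0,i=0
  bits 10101101 = 173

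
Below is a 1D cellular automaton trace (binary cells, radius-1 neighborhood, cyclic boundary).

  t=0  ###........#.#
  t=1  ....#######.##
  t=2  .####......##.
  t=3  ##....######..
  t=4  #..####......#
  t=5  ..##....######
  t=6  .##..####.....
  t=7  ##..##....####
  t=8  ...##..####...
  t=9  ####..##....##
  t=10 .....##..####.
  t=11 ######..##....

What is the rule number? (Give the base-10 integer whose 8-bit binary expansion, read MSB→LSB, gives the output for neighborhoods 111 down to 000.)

  ### -> .   bit 7 = 0  t=0,i=0
  ##. -> .   bit 6 = 0  t=0,i=2
  #.# -> #   bit 5 = 1  t=0,i=12
  #.. -> .   bit 4 = 0  t=0,i=3
  .## -> #   bit 3 = 1  t=0,i=13
  .#. -> .   bit 2 = 0  t=0,i=11
  ..# -> #   bit 1 = 1  t=0,i=10
  ... -> #   bit 0 = 1  t=0,i=4
  bits 00101011 = 43

43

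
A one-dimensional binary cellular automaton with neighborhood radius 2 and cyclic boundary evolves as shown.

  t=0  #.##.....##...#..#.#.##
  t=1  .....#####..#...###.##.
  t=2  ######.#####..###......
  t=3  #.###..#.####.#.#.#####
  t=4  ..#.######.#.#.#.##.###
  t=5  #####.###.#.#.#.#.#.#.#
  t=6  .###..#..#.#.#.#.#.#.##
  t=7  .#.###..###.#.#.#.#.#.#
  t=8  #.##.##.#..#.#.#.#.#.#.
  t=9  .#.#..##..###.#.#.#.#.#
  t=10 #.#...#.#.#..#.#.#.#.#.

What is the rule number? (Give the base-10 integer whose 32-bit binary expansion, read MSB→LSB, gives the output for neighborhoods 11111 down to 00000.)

  #####|#  b31=1 t=1,i=7
  ####.|#  b30=1 t=1,i=8
  ###.#|.  b29=0 t=0,i=0
  ###..|#  b28=1 t=1,i=9
  ##.##|.  b27=0 t=0,i=1
  ##.#.|#  b26=1 t=3,i=13
  ##..#|#  b25=1 t=1,i=10
  ##...|.  b24=0 t=0,i=4
  #.###|#  b23=1 t=0,i=21
  #.##.|.  b22=0 t=0,i=2
  #.#.#|.  b21=0 t=0,i=19
  #.#..|.  b20=0 t=8,i=8
  #..##|.  b19=0 t=2,i=13
  #..#.|#  b18=1 t=0,i=16
  #...#|#  b17=1 t=0,i=12
  #....|#  b16=1 t=0,i=5
  .####|.  b15=0 t=1,i=6
  .###.|.  b14=0 t=0,i=22
  .##.#|#  b13=1 t=4,i=18
  .##..|.  b12=0 t=0,i=3
  .#.##|#  b11=1 t=0,i=20
  .#.#.|#  b10=1 t=0,i=18
  .#..#|.  b9=0 t=0,i=15
  .#...|.  b8=0 t=1,i=13
  ..###|#  b7=1 t=1,i=5
  ..##.|#  b6=1 t=0,i=9
  ..#.#|#  b5=1 t=0,i=17
  ..#..|.  b4=0 t=0,i=14
  ...##|#  b3=1 t=0,i=8
  ...#.|.  b2=0 t=0,i=13
  ....#|#  b1=1 t=0,i=7
  .....|#  b0=1 t=0,i=6
  bits 11010110100001110010110011101011 = 3599183083

3599183083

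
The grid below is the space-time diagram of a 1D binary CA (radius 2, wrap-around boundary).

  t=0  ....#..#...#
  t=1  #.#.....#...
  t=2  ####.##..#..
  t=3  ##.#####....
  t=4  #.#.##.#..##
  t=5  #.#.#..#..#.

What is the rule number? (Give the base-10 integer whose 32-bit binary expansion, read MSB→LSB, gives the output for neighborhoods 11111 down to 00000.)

  #####|#  b31=1 t=3,i=5
  ####.|.  b30=0 t=2,i=2
  ###.#|#  b29=1 t=2,i=3
  ###..|#  b28=1 t=3,i=7
  ##.##|#  b27=1 t=2,i=4
  ##.#.|.  b26=0 t=4,i=1
  ##..#|#  b25=1 t=2,i=7
  ##...|.  b24=0 t=3,i=8
  #.###|.  b23=0 t=3,i=3
  #.##.|#  b22=1 t=2,i=5
  #.#.#|#  b21=1 t=4,i=2
  #.#..|#  b20=1 t=1,i=2
  #..##|.  b19=0 t=2,i=11
  #..#.|.  b18=0 t=0,i=6
  #...#|.  b17=0 t=0,i=9
  #....|.  b16=0 t=0,i=1
  .####|#  b15=1 t=2,i=1
  .###.|.  b14=0 t=4,i=11
  .##.#|.  b13=0 t=3,i=1
  .##..|#  b12=1 t=2,i=6
  .#.##|.  b11=0 t=4,i=3
  .#.#.|#  b10=1 t=1,i=1
  .#..#|.  b9=0 t=0,i=5
  .#...|#  b8=1 t=0,i=0
  ..###|#  b7=1 t=2,i=0
  ..##.|#  b6=1 t=3,i=0
  ..#.#|#  b5=1 t=1,i=0
  ..#..|.  b4=0 t=0,i=4
  ...##|#  b3=1 t=3,i=11
  ...#.|.  b2=0 t=0,i=3
  ....#|#  b1=1 t=0,i=2
  .....|#  b0=1 t=1,i=5
  bits 10111010011100001001010111101011 = 3127940587

3127940587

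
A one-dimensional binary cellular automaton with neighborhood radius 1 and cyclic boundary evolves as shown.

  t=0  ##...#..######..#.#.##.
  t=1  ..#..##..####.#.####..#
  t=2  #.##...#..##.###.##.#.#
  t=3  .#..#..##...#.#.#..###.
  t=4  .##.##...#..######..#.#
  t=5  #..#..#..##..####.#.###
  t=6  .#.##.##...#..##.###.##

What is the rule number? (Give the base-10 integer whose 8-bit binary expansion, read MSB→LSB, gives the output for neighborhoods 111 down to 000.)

180

  nb ###: next=#  (t=0,i=9, bit7=1)
  nb ##.: next=.  (t=0,i=1, bit6=0)
  nb #.#: next=#  (t=0,i=17, bit5=1)
  nb #..: next=#  (t=0,i=2, bit4=1)
  nb .##: next=.  (t=0,i=0, bit3=0)
  nb .#.: next=#  (t=0,i=5, bit2=1)
  nb ..#: next=.  (t=0,i=4, bit1=0)
  nb ...: next=.  (t=0,i=3, bit0=0)
  bits 10110100 = 180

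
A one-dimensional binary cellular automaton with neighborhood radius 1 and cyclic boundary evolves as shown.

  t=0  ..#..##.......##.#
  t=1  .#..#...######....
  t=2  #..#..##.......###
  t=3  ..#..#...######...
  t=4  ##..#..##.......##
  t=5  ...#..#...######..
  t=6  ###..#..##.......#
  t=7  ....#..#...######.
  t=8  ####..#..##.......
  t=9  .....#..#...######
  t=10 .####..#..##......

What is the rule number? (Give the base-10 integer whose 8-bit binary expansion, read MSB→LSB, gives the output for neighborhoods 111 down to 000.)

  ### -> .   bit 7 = 0  t=1,i=9
  ##. -> .   bit 6 = 0  t=0,i=6
  #.# -> .   bit 5 = 0  t=0,i=16
  #.. -> .   bit 4 = 0  t=0,i=0
  .## -> .   bit 3 = 0  t=0,i=5
  .#. -> .   bit 2 = 0  t=0,i=2
  ..# -> #   bit 1 = 1  t=0,i=1
  ... -> #   bit 0 = 1  t=0,i=8
  bits 00000011 = 3

3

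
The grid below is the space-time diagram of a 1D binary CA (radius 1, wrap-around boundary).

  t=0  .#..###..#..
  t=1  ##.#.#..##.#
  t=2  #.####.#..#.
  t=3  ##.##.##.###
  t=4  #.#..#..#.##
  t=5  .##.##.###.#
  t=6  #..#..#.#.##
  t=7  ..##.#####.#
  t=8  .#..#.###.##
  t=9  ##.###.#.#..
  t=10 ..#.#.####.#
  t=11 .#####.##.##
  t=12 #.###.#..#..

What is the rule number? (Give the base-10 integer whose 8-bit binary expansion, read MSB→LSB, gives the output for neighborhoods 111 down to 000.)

  nb ###: next=#  (t=0,i=5, bit7=1)
  nb ##.: next=.  (t=0,i=6, bit6=0)
  nb #.#: next=#  (t=1,i=2, bit5=1)
  nb #..: next=.  (t=0,i=2, bit4=0)
  nb .##: next=.  (t=0,i=4, bit3=0)
  nb .#.: next=#  (t=0,i=1, bit2=1)
  nb ..#: next=#  (t=0,i=0, bit1=1)
  nb ...: next=#  (t=0,i=11, bit0=1)
  bits 10100111 = 167

167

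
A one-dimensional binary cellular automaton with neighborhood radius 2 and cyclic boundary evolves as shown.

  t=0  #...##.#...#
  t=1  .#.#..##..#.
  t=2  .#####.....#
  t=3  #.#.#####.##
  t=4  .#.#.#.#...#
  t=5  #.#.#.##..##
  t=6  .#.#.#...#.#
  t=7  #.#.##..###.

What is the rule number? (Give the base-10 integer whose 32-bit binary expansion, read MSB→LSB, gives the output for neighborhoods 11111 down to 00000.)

  #####|.  b31=0 t=2,i=3
  ####.|#  b30=1 t=2,i=4
  ###.#|.  b29=0 t=3,i=0
  ###..|#  b28=1 t=2,i=5
  ##.##|.  b27=0 t=3,i=9
  ##.#.|#  b26=1 t=0,i=6
  ##..#|.  b25=0 t=1,i=8
  ##...|#  b24=1 t=0,i=1
  #.###|.  b23=0 t=2,i=1
  #.##.|.  b22=0 t=5,i=6
  #.#.#|.  b21=0 t=3,i=2
  #.#..|#  b20=1 t=0,i=7
  #..##|#  b19=1 t=1,i=5
  #..#.|.  b18=0 t=1,i=0
  #...#|.  b17=0 t=0,i=2
  #....|#  b16=1 t=2,i=7
  .####|#  b15=1 t=2,i=2
  .###.|#  b14=1 t=3,i=11
  .##.#|.  b13=0 t=0,i=5
  .##..|.  b12=0 t=0,i=0
  .#.##|#  b11=1 t=2,i=0
  .#.#.|#  b10=1 t=1,i=2
  .#..#|#  b9=1 t=1,i=4
  .#...|.  b8=0 t=0,i=8
  ..###|.  b7=0 t=5,i=10
  ..##.|.  b6=0 t=0,i=4
  ..#.#|#  b5=1 t=1,i=1
  ..#..|.  b4=0 t=1,i=10
  ...##|#  b3=1 t=0,i=3
  ...#.|#  b2=1 t=2,i=10
  ....#|.  b1=0 t=2,i=9
  .....|#  b0=1 t=2,i=8
  bits 01010101000110011100111000101101 = 1427754541

1427754541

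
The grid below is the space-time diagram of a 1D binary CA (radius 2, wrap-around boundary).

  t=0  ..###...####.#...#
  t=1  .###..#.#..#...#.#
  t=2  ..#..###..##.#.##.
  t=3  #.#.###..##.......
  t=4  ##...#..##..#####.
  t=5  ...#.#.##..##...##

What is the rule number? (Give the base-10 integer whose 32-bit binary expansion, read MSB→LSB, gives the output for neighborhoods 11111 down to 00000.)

672089331

  [31] ##### => .  t=4,i=14
  [30] ####. => .  t=0,i=10
  [29] ###.# => #  t=0,i=11
  [28] ###.. => .  t=0,i=4
  [27] ##.## => #  t=4,i=17
  [26] ##.#. => .  t=0,i=12
  [25] ##..# => .  t=1,i=4
  [24] ##... => .  t=0,i=5
  [23] #.### => .  t=1,i=1
  [22] #.##. => .  t=2,i=15
  [21] #.#.# => .  t=1,i=17
  [20] #.#.. => .  t=0,i=13
  [19] #..## => #  t=0,i=1
  [18] #..#. => #  t=1,i=5
  [17] #...# => #  t=0,i=6
  [16] #.... => #  t=3,i=12
  [15] .#### => .  t=0,i=9
  [14] .###. => #  t=0,i=3
  [13] .##.# => .  t=2,i=11
  [12] .##.. => .  t=2,i=16
  [11] .#.## => .  t=1,i=0
  [10] .#.#. => #  t=1,i=7
  [9] .#..# => .  t=0,i=0
  [8] .#... => .  t=0,i=14
  [7] ..### => #  t=0,i=2
  [6] ..##. => #  t=2,i=10
  [5] ..#.# => #  t=1,i=6
  [4] ..#.. => #  t=0,i=17
  [3] ...## => .  t=0,i=7
  [2] ...#. => .  t=0,i=16
  [1] ....# => #  t=3,i=16
  [0] ..... => #  t=3,i=13
  bits 00101000000011110100010011110011 = 672089331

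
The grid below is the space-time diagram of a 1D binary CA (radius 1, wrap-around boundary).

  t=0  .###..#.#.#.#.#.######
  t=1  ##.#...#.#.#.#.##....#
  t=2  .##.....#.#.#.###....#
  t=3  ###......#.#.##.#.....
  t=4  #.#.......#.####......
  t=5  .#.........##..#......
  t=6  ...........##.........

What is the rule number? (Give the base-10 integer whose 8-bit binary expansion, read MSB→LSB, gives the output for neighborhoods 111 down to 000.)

104

  ### -> .   bit 7 = 0  t=0,i=2
  ##. -> #   bit 6 = 1  t=0,i=3
  #.# -> #   bit 5 = 1  t=0,i=0
  #.. -> .   bit 4 = 0  t=0,i=4
  .## -> #   bit 3 = 1  t=0,i=1
  .#. -> .   bit 2 = 0  t=0,i=6
  ..# -> .   bit 1 = 0  t=0,i=5
  ... -> .   bit 0 = 0  t=1,i=5
  bits 01101000 = 104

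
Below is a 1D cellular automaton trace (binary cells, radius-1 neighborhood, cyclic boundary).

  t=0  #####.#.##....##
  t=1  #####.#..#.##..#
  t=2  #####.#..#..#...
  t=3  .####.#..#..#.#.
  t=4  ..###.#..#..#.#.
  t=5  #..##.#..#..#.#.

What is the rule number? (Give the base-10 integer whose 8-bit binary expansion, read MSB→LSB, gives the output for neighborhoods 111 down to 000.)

  [7] ### => #  t=0,i=0
  [6] ##. => #  t=0,i=4
  [5] #.# => .  t=0,i=5
  [4] #.. => .  t=0,i=10
  [3] .## => .  t=0,i=8
  [2] .#. => #  t=0,i=6
  [1] ..# => .  t=0,i=13
  [0] ... => #  t=0,i=11
  bits 11000101 = 197

197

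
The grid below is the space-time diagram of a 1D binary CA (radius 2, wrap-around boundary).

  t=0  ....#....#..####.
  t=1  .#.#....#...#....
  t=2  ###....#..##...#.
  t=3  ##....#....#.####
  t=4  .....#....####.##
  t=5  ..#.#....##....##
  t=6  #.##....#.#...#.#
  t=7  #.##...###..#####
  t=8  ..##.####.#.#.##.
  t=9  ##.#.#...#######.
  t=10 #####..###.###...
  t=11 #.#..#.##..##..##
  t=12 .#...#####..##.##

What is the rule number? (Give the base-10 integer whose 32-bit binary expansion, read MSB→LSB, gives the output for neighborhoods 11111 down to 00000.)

2262989997

  #####|#  b31=1 t=3,i=15
  ####.|.  b30=0 t=0,i=14
  ###.#|.  b29=0 t=4,i=13
  ###..|.  b28=0 t=0,i=15
  ##.##|.  b27=0 t=4,i=14
  ##.#.|#  b26=1 t=8,i=9
  ##..#|#  b25=1 t=5,i=0
  ##...|.  b24=0 t=0,i=16
  #.###|#  b23=1 t=2,i=0
  #.##.|#  b22=1 t=4,i=15
  #.#.#|#  b21=1 t=8,i=10
  #.#..|.  b20=0 t=1,i=3
  #..##|.  b19=0 t=0,i=11
  #..#.|.  b18=0 t=5,i=1
  #...#|#  b17=1 t=1,i=10
  #....|.  b16=0 t=0,i=0
  .####|.  b15=0 t=0,i=13
  .###.|#  b14=1 t=2,i=1
  .##.#|#  b13=1 t=6,i=0
  .##..|#  b12=1 t=2,i=11
  .#.##|#  b11=1 t=2,i=16
  .#.#.|#  b10=1 t=1,i=2
  .#..#|.  b9=0 t=0,i=10
  .#...|.  b8=0 t=0,i=5
  ..###|#  b7=1 t=0,i=12
  ..##.|.  b6=0 t=2,i=10
  ..#.#|#  b5=1 t=1,i=1
  ..#..|.  b4=0 t=0,i=4
  ...##|#  b3=1 t=4,i=9
  ...#.|#  b2=1 t=0,i=3
  ....#|.  b1=0 t=0,i=2
  .....|#  b0=1 t=0,i=1
  bits 10000110111000100111110010101101 = 2262989997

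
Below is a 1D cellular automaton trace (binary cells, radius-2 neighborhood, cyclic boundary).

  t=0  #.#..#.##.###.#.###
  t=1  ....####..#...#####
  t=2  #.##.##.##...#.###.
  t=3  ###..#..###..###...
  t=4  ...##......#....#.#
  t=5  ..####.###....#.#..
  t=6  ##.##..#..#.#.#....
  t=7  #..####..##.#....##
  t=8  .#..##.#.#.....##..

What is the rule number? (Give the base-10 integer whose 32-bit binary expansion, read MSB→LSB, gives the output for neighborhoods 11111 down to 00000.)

  #####|#  b31=1 t=1,i=16
  ####.|#  b30=1 t=0,i=18
  ###.#|.  b29=0 t=0,i=0
  ###..|.  b28=0 t=1,i=7
  ##.##|.  b27=0 t=0,i=9
  ##.#.|.  b26=0 t=0,i=1
  ##..#|#  b25=1 t=1,i=8
  ##...|#  b24=1 t=1,i=0
  #.###|#  b23=1 t=0,i=10
  #.##.|#  b22=1 t=0,i=7
  #.#.#|#  b21=1 t=0,i=14
  #.#..|.  b20=0 t=0,i=2
  #..##|.  b19=0 t=3,i=7
  #..#.|#  b18=1 t=0,i=4
  #...#|.  b17=0 t=1,i=12
  #....|.  b16=0 t=1,i=1
  .####|#  b15=1 t=0,i=17
  .###.|.  b14=0 t=0,i=11
  .##.#|.  b13=0 t=0,i=8
  .##..|#  b12=1 t=2,i=9
  .#.##|#  b11=1 t=0,i=6
  .#.#.|.  b10=0 t=4,i=17
  .#..#|.  b9=0 t=0,i=3
  .#...|.  b8=0 t=1,i=11
  ..###|.  b7=0 t=1,i=4
  ..##.|#  b6=1 t=4,i=3
  ..#.#|#  b5=1 t=0,i=5
  ..#..|.  b4=0 t=1,i=10
  ...##|#  b3=1 t=1,i=3
  ...#.|.  b2=0 t=2,i=12
  ....#|#  b1=1 t=1,i=2
  .....|#  b0=1 t=4,i=7
  bits 11000011111001001001100001101011 = 3286538347

3286538347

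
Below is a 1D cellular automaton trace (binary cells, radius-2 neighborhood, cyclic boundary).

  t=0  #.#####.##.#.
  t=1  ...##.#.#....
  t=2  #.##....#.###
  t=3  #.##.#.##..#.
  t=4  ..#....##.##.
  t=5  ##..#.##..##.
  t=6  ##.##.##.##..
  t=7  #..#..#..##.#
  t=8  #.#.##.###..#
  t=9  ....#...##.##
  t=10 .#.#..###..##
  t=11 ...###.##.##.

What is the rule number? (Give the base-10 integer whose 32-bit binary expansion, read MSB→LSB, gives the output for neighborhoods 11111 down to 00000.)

  [31] ##### => #  t=0,i=4
  [30] ####. => .  t=0,i=5
  [29] ###.# => #  t=0,i=6
  [28] ###.. => #  t=8,i=9
  [27] ##.## => .  t=0,i=7
  [26] ##.#. => .  t=0,i=10
  [25] ##..# => .  t=3,i=9
  [24] ##... => .  t=2,i=4
  [23] #.### => .  t=0,i=2
  [22] #.##. => #  t=0,i=8
  [21] #.#.# => .  t=0,i=0
  [20] #.#.. => #  t=1,i=8
  [19] #..## => #  t=5,i=9
  [18] #..#. => #  t=3,i=10
  [17] #...# => #  t=4,i=0
  [16] #.... => #  t=1,i=10
  [15] .#### => #  t=0,i=3
  [14] .###. => #  t=8,i=8
  [13] .##.# => .  t=0,i=9
  [12] .##.. => #  t=2,i=3
  [11] .#.## => .  t=0,i=1
  [10] .#.#. => .  t=0,i=12
  [9] .#..# => #  t=7,i=4
  [8] .#... => .  t=1,i=9
  [7] ..### => .  t=10,i=6
  [6] ..##. => #  t=1,i=3
  [5] ..#.# => #  t=2,i=8
  [4] ..#.. => .  t=4,i=2
  [3] ...## => #  t=1,i=2
  [2] ...#. => #  t=2,i=7
  [1] ....# => .  t=1,i=1
  [0] ..... => #  t=1,i=0
  bits 10110000010111111101001001101101 = 2959069805

2959069805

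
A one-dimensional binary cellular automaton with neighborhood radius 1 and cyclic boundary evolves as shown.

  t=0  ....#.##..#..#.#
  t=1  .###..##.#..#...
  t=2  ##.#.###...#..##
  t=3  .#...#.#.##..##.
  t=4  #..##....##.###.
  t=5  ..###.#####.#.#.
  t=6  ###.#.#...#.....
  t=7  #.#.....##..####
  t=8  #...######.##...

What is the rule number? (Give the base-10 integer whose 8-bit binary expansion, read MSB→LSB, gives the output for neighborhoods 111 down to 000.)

75

  ###|.  b7=0 t=1,i=2
  ##.|#  b6=1 t=0,i=7
  #.#|.  b5=0 t=0,i=5
  #..|.  b4=0 t=0,i=0
  .##|#  b3=1 t=0,i=6
  .#.|.  b2=0 t=0,i=4
  ..#|#  b1=1 t=0,i=3
  ...|#  b0=1 t=0,i=1
  bits 01001011 = 75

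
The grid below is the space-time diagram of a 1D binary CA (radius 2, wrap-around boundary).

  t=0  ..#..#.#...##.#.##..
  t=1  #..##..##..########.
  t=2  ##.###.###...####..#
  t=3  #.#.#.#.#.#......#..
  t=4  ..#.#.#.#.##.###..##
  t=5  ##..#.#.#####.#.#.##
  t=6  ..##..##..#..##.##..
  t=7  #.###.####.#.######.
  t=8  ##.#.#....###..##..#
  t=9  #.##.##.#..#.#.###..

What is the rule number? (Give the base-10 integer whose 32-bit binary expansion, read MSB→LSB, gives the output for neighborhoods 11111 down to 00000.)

2406775619

  ##### -> #   bit 31 = 1  t=1,i=13
  ####. -> .   bit 30 = 0  t=1,i=17
  ###.# -> .   bit 29 = 0  t=1,i=18
  ###.. -> .   bit 28 = 0  t=2,i=9
  ##.## -> #   bit 27 = 1  t=2,i=2
  ##.#. -> #   bit 26 = 1  t=0,i=13
  ##..# -> #   bit 25 = 1  t=1,i=5
  ##... -> #   bit 24 = 1  t=0,i=18
  #.### -> .   bit 23 = 0  t=2,i=3
  #.##. -> #   bit 22 = 1  t=0,i=16
  #.#.# -> #   bit 21 = 1  t=0,i=14
  #.#.. -> #   bit 20 = 1  t=0,i=7
  #..## -> .   bit 19 = 0  t=1,i=2
  #..#. -> #   bit 18 = 1  t=0,i=4
  #...# -> .   bit 17 = 0  t=0,i=9
  #.... -> .   bit 16 = 0  t=0,i=19
  .#### -> .   bit 15 = 0  t=1,i=12
  .###. -> #   bit 14 = 1  t=2,i=0
  .##.# -> #   bit 13 = 1  t=0,i=12
  .##.. -> #   bit 12 = 1  t=0,i=17
  .#.## -> #   bit 11 = 1  t=0,i=15
  .#.#. -> .   bit 10 = 0  t=0,i=6
  .#..# -> #   bit 9 = 1  t=0,i=3
  .#... -> #   bit 8 = 1  t=0,i=8
  ..### -> .   bit 7 = 0  t=1,i=11
  ..##. -> #   bit 6 = 1  t=0,i=11
  ..#.# -> .   bit 5 = 0  t=0,i=5
  ..#.. -> .   bit 4 = 0  t=0,i=2
  ...## -> .   bit 3 = 0  t=0,i=10
  ...#. -> .   bit 2 = 0  t=0,i=1
  ....# -> #   bit 1 = 1  t=0,i=0
  ..... -> #   bit 0 = 1  t=3,i=13
  bits 10001111011101000111101101000011 = 2406775619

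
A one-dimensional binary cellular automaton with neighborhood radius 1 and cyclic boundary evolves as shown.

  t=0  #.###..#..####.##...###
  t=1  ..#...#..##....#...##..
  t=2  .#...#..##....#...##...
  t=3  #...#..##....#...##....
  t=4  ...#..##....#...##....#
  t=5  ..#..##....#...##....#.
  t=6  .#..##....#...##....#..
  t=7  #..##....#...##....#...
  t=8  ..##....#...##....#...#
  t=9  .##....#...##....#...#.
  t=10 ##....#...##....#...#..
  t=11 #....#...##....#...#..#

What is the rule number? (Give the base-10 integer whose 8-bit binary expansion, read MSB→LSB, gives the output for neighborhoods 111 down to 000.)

  [7] ### => .  t=0,i=3
  [6] ##. => .  t=0,i=0
  [5] #.# => .  t=0,i=1
  [4] #.. => .  t=0,i=5
  [3] .## => #  t=0,i=2
  [2] .#. => .  t=0,i=7
  [1] ..# => #  t=0,i=6
  [0] ... => .  t=0,i=18
  bits 00001010 = 10

10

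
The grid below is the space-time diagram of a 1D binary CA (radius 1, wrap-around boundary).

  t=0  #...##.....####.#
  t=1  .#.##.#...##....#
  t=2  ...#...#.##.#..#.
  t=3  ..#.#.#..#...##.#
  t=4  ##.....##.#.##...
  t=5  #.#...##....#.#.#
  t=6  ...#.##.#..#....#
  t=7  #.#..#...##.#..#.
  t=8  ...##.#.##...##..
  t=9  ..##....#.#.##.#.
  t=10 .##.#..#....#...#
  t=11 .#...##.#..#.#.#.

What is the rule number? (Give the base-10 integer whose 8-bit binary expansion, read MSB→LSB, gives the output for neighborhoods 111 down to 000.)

  [7] ### => .  t=0,i=12
  [6] ##. => .  t=0,i=0
  [5] #.# => .  t=0,i=15
  [4] #.. => #  t=0,i=1
  [3] .## => #  t=0,i=4
  [2] .#. => .  t=1,i=1
  [1] ..# => #  t=0,i=3
  [0] ... => .  t=0,i=2
  bits 00011010 = 26

26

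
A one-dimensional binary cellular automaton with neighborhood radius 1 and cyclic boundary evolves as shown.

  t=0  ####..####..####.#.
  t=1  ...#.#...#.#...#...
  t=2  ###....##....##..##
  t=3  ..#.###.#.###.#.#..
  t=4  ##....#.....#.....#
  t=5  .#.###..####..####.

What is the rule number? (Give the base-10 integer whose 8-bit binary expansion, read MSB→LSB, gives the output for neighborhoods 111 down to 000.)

67

  [7] ### => .  t=0,i=1
  [6] ##. => #  t=0,i=3
  [5] #.# => .  t=0,i=16
  [4] #.. => .  t=0,i=4
  [3] .## => .  t=0,i=0
  [2] .#. => .  t=0,i=17
  [1] ..# => #  t=0,i=5
  [0] ... => #  t=1,i=0
  bits 01000011 = 67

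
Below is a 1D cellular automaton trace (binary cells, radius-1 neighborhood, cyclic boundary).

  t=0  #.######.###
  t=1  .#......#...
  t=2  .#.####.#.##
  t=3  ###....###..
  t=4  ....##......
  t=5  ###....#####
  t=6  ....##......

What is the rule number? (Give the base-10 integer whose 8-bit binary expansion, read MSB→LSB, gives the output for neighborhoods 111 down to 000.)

37

  ### -> .   bit 7 = 0  t=0,i=3
  ##. -> .   bit 6 = 0  t=0,i=0
  #.# -> #   bit 5 = 1  t=0,i=1
  #.. -> .   bit 4 = 0  t=1,i=2
  .## -> .   bit 3 = 0  t=0,i=2
  .#. -> #   bit 2 = 1  t=1,i=1
  ..# -> .   bit 1 = 0  t=1,i=0
  ... -> #   bit 0 = 1  t=1,i=3
  bits 00100101 = 37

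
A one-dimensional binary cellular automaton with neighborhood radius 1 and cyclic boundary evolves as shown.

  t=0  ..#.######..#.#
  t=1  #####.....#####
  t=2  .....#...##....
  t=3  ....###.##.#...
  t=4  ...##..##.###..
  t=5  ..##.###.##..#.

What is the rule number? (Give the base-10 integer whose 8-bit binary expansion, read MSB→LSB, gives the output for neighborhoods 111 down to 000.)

62

  ###|.  b7=0 t=0,i=5
  ##.|.  b6=0 t=0,i=9
  #.#|#  b5=1 t=0,i=3
  #..|#  b4=1 t=0,i=0
  .##|#  b3=1 t=0,i=4
  .#.|#  b2=1 t=0,i=2
  ..#|#  b1=1 t=0,i=1
  ...|.  b0=0 t=1,i=6
  bits 00111110 = 62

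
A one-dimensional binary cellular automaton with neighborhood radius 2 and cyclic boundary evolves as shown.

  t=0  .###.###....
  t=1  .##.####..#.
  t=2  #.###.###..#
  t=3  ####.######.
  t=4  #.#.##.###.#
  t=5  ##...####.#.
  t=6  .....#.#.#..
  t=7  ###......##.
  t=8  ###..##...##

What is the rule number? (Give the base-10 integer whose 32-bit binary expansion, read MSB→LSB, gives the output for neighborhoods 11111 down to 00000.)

3734528897

  [31] ##### => #  t=3,i=7
  [30] ####. => #  t=1,i=6
  [29] ###.# => .  t=0,i=3
  [28] ###.. => #  t=0,i=7
  [27] ##.## => #  t=0,i=4
  [26] ##.#. => #  t=4,i=1
  [25] ##..# => #  t=1,i=8
  [24] ##... => .  t=0,i=8
  [23] #.### => #  t=0,i=5
  [22] #.##. => .  t=4,i=4
  [21] #.#.# => .  t=4,i=2
  [20] #.#.. => #  t=6,i=9
  [19] #..## => #  t=1,i=0
  [18] #..#. => .  t=1,i=9
  [17] #...# => .  t=5,i=3
  [16] #.... => .  t=0,i=9
  [15] .#### => .  t=1,i=5
  [14] .###. => #  t=0,i=2
  [13] .##.# => #  t=1,i=2
  [12] .##.. => .  t=5,i=1
  [11] .#.## => .  t=4,i=3
  [10] .#.#. => .  t=6,i=6
  [9] .#..# => #  t=1,i=11
  [8] .#... => #  t=6,i=10
  [7] ..### => #  t=0,i=1
  [6] ..##. => .  t=1,i=1
  [5] ..#.# => .  t=6,i=5
  [4] ..#.. => .  t=1,i=10
  [3] ...## => .  t=0,i=0
  [2] ...#. => .  t=6,i=4
  [1] ....# => .  t=0,i=11
  [0] ..... => #  t=0,i=10
  bits 11011110100110000110001110000001 = 3734528897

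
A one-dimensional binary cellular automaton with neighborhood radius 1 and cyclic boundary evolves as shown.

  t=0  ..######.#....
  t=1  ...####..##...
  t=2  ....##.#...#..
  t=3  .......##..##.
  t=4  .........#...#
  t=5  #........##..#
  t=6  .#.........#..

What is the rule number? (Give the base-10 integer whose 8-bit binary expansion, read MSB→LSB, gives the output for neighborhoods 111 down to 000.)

  [7] ### => #  t=0,i=3
  [6] ##. => .  t=0,i=7
  [5] #.# => .  t=0,i=8
  [4] #.. => #  t=0,i=10
  [3] .## => .  t=0,i=2
  [2] .#. => #  t=0,i=9
  [1] ..# => .  t=0,i=1
  [0] ... => .  t=0,i=0
  bits 10010100 = 148

148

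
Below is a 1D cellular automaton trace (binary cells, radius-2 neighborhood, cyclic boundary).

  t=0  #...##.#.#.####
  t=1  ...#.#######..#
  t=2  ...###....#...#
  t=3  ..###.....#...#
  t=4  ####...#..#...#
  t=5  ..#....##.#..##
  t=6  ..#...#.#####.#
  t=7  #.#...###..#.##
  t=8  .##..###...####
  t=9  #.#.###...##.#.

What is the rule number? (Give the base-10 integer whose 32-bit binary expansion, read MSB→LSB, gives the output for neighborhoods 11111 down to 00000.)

1287159481

  #####|.  b31=0 t=0,i=13
  ####.|#  b30=1 t=0,i=14
  ###.#|.  b29=0 t=6,i=12
  ###..|.  b28=0 t=0,i=0
  ##.##|#  b27=1 t=8,i=0
  ##.#.|#  b26=1 t=0,i=6
  ##..#|.  b25=0 t=1,i=12
  ##...|.  b24=0 t=0,i=1
  #.###|#  b23=1 t=0,i=11
  #.##.|.  b22=0 t=8,i=1
  #.#.#|#  b21=1 t=0,i=7
  #.#..|#  b20=1 t=5,i=10
  #..##|#  b19=1 t=3,i=1
  #..#.|.  b18=0 t=1,i=13
  #...#|.  b17=0 t=0,i=2
  #....|.  b16=0 t=2,i=7
  .####|.  b15=0 t=0,i=12
  .###.|#  b14=1 t=2,i=4
  .##.#|#  b13=1 t=0,i=5
  .##..|#  b12=1 t=5,i=14
  .#.##|#  b11=1 t=0,i=10
  .#.#.|#  b10=1 t=0,i=8
  .#..#|#  b9=1 t=3,i=0
  .#...|.  b8=0 t=1,i=0
  ..###|#  b7=1 t=2,i=3
  ..##.|.  b6=0 t=0,i=4
  ..#.#|#  b5=1 t=1,i=3
  ..#..|#  b4=1 t=1,i=14
  ...##|#  b3=1 t=0,i=3
  ...#.|.  b2=0 t=1,i=2
  ....#|.  b1=0 t=2,i=8
  .....|#  b0=1 t=3,i=7
  bits 01001100101110000111111010111001 = 1287159481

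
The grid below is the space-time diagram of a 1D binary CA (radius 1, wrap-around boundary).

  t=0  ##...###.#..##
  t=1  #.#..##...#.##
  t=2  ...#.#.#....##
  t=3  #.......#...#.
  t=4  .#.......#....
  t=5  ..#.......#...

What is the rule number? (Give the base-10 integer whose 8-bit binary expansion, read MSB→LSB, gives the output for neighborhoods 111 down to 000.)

  ### -> #   bit 7 = 1  t=0,i=0
  ##. -> .   bit 6 = 0  t=0,i=1
  #.# -> .   bit 5 = 0  t=0,i=8
  #.. -> #   bit 4 = 1  t=0,i=2
  .## -> #   bit 3 = 1  t=0,i=5
  .#. -> .   bit 2 = 0  t=0,i=9
  ..# -> .   bit 1 = 0  t=0,i=4
  ... -> .   bit 0 = 0  t=0,i=3
  bits 10011000 = 152

152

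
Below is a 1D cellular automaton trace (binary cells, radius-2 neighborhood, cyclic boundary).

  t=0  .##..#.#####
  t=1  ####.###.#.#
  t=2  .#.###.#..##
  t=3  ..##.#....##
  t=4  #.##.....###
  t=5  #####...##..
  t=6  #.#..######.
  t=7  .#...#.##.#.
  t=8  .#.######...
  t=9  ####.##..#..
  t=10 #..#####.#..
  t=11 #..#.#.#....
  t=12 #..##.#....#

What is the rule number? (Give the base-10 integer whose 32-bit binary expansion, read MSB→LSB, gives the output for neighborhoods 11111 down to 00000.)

  #####|#  b31=1 t=0,i=9
  ####.|.  b30=0 t=0,i=10
  ###.#|#  b29=1 t=0,i=11
  ###..|.  b28=0 t=5,i=4
  ##.##|#  b27=1 t=0,i=0
  ##.#.|.  b26=0 t=1,i=8
  ##..#|#  b25=1 t=0,i=3
  ##...|#  b24=1 t=4,i=4
  #.###|#  b23=1 t=0,i=7
  #.##.|#  b22=1 t=0,i=1
  #.#.#|.  b21=0 t=1,i=9
  #.#..|.  b20=0 t=2,i=7
  #..##|.  b19=0 t=2,i=9
  #..#.|.  b18=0 t=0,i=4
  #...#|#  b17=1 t=5,i=6
  #....|.  b16=0 t=3,i=7
  .####|.  b15=0 t=0,i=8
  .###.|.  b14=0 t=1,i=6
  .##.#|#  b13=1 t=2,i=11
  .##..|#  b12=1 t=0,i=2
  .#.##|#  b11=1 t=0,i=6
  .#.#.|#  b10=1 t=6,i=1
  .#..#|.  b9=0 t=2,i=8
  .#...|.  b8=0 t=3,i=6
  ..###|#  b7=1 t=4,i=9
  ..##.|#  b6=1 t=2,i=10
  ..#.#|#  b5=1 t=0,i=5
  ..#..|#  b4=1 t=7,i=1
  ...##|#  b3=1 t=3,i=9
  ...#.|#  b2=1 t=7,i=4
  ....#|.  b1=0 t=3,i=8
  .....|.  b0=0 t=4,i=6
  bits 10101011110000100011110011111100 = 2881633532

2881633532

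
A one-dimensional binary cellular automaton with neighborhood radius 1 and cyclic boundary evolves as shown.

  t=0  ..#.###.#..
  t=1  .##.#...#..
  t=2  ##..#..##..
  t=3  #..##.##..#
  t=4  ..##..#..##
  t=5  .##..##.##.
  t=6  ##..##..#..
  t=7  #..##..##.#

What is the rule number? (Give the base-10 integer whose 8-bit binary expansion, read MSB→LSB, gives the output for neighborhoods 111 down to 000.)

  nb ###: next=.  (t=0,i=5, bit7=0)
  nb ##.: next=.  (t=0,i=6, bit6=0)
  nb #.#: next=.  (t=0,i=3, bit5=0)
  nb #..: next=.  (t=0,i=9, bit4=0)
  nb .##: next=#  (t=0,i=4, bit3=1)
  nb .#.: next=#  (t=0,i=2, bit2=1)
  nb ..#: next=#  (t=0,i=1, bit1=1)
  nb ...: next=.  (t=0,i=0, bit0=0)
  bits 00001110 = 14

14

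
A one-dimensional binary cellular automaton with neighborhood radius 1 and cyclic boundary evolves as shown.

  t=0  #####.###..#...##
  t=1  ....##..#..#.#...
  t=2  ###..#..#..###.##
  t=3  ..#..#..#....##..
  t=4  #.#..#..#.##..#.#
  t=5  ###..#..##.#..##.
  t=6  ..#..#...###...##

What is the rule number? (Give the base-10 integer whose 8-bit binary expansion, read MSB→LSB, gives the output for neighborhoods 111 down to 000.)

  ###|.  b7=0 t=0,i=0
  ##.|#  b6=1 t=0,i=4
  #.#|#  b5=1 t=0,i=5
  #..|.  b4=0 t=0,i=9
  .##|.  b3=0 t=0,i=6
  .#.|#  b2=1 t=0,i=11
  ..#|.  b1=0 t=0,i=10
  ...|#  b0=1 t=0,i=13
  bits 01100101 = 101

101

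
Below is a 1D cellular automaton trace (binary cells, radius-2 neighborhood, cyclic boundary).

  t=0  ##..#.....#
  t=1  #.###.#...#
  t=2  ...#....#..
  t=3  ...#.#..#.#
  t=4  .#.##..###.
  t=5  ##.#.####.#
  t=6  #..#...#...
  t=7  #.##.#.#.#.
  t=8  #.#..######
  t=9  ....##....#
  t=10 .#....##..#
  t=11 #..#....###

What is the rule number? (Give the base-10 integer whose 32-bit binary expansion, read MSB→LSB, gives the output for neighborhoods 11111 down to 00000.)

  ##### -> .   bit 31 = 0  t=8,i=7
  ####. -> #   bit 30 = 1  t=5,i=7
  ###.# -> .   bit 29 = 0  t=1,i=4
  ###.. -> .   bit 28 = 0  t=0,i=1
  ##.## -> .   bit 27 = 0  t=1,i=1
  ##.#. -> .   bit 26 = 0  t=1,i=5
  ##..# -> #   bit 25 = 1  t=0,i=2
  ##... -> #   bit 24 = 1  t=9,i=6
  #.### -> .   bit 23 = 0  t=1,i=2
  #.##. -> #   bit 22 = 1  t=4,i=3
  #.#.# -> #   bit 21 = 1  t=5,i=3
  #.#.. -> .   bit 20 = 0  t=1,i=6
  #..## -> #   bit 19 = 1  t=4,i=6
  #..#. -> #   bit 18 = 1  t=0,i=3
  #...# -> #   bit 17 = 1  t=1,i=8
  #.... -> #   bit 16 = 1  t=0,i=6
  .#### -> .   bit 15 = 0  t=5,i=6
  .###. -> #   bit 14 = 1  t=0,i=0
  .##.# -> .   bit 13 = 0  t=1,i=0
  .##.. -> .   bit 12 = 0  t=4,i=4
  .#.## -> .   bit 11 = 0  t=4,i=2
  .#.#. -> #   bit 10 = 1  t=3,i=4
  .#..# -> .   bit 9 = 0  t=3,i=6
  .#... -> .   bit 8 = 0  t=0,i=5
  ..### -> #   bit 7 = 1  t=0,i=10
  ..##. -> .   bit 6 = 0  t=1,i=10
  ..#.# -> #   bit 5 = 1  t=3,i=3
  ..#.. -> #   bit 4 = 1  t=0,i=4
  ...## -> .   bit 3 = 0  t=0,i=9
  ...#. -> .   bit 2 = 0  t=2,i=2
  ....# -> .   bit 1 = 0  t=0,i=8
  ..... -> .   bit 0 = 0  t=0,i=7
  bits 01000011011011110100010010110000 = 1131365552

1131365552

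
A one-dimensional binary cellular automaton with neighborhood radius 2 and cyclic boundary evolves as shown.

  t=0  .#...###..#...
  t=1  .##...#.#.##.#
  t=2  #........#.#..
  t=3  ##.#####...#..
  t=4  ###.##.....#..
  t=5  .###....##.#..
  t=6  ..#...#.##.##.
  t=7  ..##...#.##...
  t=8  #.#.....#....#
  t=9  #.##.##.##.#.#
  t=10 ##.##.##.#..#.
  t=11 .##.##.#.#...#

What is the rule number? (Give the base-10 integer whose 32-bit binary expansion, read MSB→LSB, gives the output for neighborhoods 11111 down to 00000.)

  [31] ##### => #  t=3,i=5
  [30] ####. => .  t=3,i=6
  [29] ###.# => #  t=4,i=2
  [28] ###.. => .  t=0,i=7
  [27] ##.## => #  t=3,i=2
  [26] ##.#. => .  t=1,i=12
  [25] ##..# => #  t=0,i=8
  [24] ##... => .  t=1,i=3
  [23] #.### => .  t=3,i=3
  [22] #.##. => .  t=1,i=1
  [21] #.#.# => .  t=1,i=8
  [20] #.#.. => #  t=2,i=11
  [19] #..## => .  t=3,i=13
  [18] #..#. => .  t=0,i=9
  [17] #...# => .  t=0,i=3
  [16] #.... => .  t=0,i=12
  [15] .#### => #  t=3,i=4
  [14] .###. => #  t=0,i=6
  [13] .##.# => #  t=1,i=11
  [12] .##.. => .  t=1,i=2
  [11] .#.## => #  t=1,i=0
  [10] .#.#. => .  t=1,i=7
  [9] .#..# => .  t=2,i=12
  [8] .#... => #  t=0,i=2
  [7] ..### => .  t=0,i=5
  [6] ..##. => #  t=3,i=0
  [5] ..#.# => .  t=1,i=6
  [4] ..#.. => #  t=0,i=1
  [3] ...## => .  t=0,i=4
  [2] ...#. => .  t=0,i=0
  [1] ....# => #  t=0,i=13
  [0] ..... => #  t=2,i=3
  bits 10101010000100001110100101010011 = 2853235027

2853235027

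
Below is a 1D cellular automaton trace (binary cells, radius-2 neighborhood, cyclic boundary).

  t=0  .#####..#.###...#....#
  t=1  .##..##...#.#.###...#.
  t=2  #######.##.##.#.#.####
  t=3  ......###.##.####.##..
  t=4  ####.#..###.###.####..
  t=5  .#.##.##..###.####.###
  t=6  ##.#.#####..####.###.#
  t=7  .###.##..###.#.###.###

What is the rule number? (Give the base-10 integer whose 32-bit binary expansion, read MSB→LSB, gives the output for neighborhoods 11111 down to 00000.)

  #####|.  b31=0 t=0,i=3
  ####.|.  b30=0 t=0,i=4
  ###.#|#  b29=1 t=2,i=6
  ###..|#  b28=1 t=0,i=5
  ##.##|#  b27=1 t=2,i=7
  ##.#.|#  b26=1 t=2,i=13
  ##..#|#  b25=1 t=0,i=6
  ##...|.  b24=0 t=0,i=13
  #.###|#  b23=1 t=0,i=1
  #.##.|#  b22=1 t=2,i=8
  #.#.#|#  b21=1 t=1,i=12
  #.#..|.  b20=0 t=4,i=5
  #..##|#  b19=1 t=1,i=0
  #..#.|.  b18=0 t=0,i=7
  #...#|#  b17=1 t=0,i=14
  #....|.  b16=0 t=0,i=18
  .####|#  b15=1 t=0,i=2
  .###.|.  b14=0 t=0,i=11
  .##.#|.  b13=0 t=2,i=9
  .##..|#  b12=1 t=1,i=2
  .#.##|.  b11=0 t=0,i=0
  .#.#.|#  b10=1 t=1,i=11
  .#..#|#  b9=1 t=1,i=21
  .#...|.  b8=0 t=0,i=17
  ..###|.  b7=0 t=3,i=6
  ..##.|#  b6=1 t=1,i=1
  ..#.#|.  b5=0 t=0,i=8
  ..#..|#  b4=1 t=0,i=16
  ...##|#  b3=1 t=3,i=5
  ...#.|#  b2=1 t=0,i=15
  ....#|.  b1=0 t=0,i=19
  .....|#  b0=1 t=3,i=0
  bits 00111110111010101001011001011101 = 1055561309

1055561309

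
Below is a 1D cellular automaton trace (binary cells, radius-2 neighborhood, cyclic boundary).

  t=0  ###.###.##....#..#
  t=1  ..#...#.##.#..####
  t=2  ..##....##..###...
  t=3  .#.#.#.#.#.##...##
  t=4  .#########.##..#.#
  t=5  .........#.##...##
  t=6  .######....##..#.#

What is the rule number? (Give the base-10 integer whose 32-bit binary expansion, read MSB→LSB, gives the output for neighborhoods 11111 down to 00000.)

  #####|.  b31=0 t=4,i=3
  ####.|.  b30=0 t=0,i=1
  ###.#|#  b29=1 t=0,i=2
  ###..|.  b28=0 t=1,i=17
  ##.##|.  b27=0 t=0,i=3
  ##.#.|.  b26=0 t=1,i=10
  ##..#|.  b25=0 t=1,i=0
  ##...|.  b24=0 t=0,i=10
  #.###|.  b23=0 t=0,i=4
  #.##.|#  b22=1 t=0,i=8
  #.#.#|#  b21=1 t=3,i=1
  #.#..|.  b20=0 t=1,i=11
  #..##|#  b19=1 t=0,i=16
  #..#.|.  b18=0 t=1,i=1
  #...#|.  b17=0 t=1,i=4
  #....|#  b16=1 t=0,i=11
  .####|.  b15=0 t=0,i=0
  .###.|.  b14=0 t=0,i=5
  .##.#|#  b13=1 t=1,i=9
  .##..|#  b12=1 t=0,i=9
  .#.##|.  b11=0 t=1,i=7
  .#.#.|#  b10=1 t=3,i=2
  .#..#|#  b9=1 t=0,i=15
  .#...|#  b8=1 t=1,i=3
  ..###|#  b7=1 t=0,i=17
  ..##.|.  b6=0 t=2,i=2
  ..#.#|.  b5=0 t=1,i=6
  ..#..|#  b4=1 t=0,i=14
  ...##|#  b3=1 t=2,i=1
  ...#.|.  b2=0 t=0,i=13
  ....#|.  b1=0 t=0,i=12
  .....|#  b0=1 t=2,i=17
  bits 00100000011010010011011110011001 = 543766425

543766425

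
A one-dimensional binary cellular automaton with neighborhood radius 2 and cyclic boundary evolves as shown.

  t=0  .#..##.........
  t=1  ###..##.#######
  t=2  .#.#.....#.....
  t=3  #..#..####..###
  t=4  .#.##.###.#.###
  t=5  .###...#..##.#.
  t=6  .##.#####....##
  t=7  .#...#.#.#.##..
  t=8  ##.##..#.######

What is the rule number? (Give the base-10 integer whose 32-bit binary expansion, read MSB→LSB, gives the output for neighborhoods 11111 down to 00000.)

  nb #####: next=.  (t=1,i=0, bit31=0)
  nb ####.: next=#  (t=1,i=1, bit30=1)
  nb ###.#: next=.  (t=4,i=8, bit29=0)
  nb ###..: next=.  (t=1,i=2, bit28=0)
  nb ##.##: next=.  (t=1,i=7, bit27=0)
  nb ##.#.: next=.  (t=4,i=0, bit26=0)
  nb ##..#: next=#  (t=1,i=3, bit25=1)
  nb ##...: next=#  (t=0,i=6, bit24=1)
  nb #.###: next=.  (t=1,i=8, bit23=0)
  nb #.##.: next=#  (t=4,i=3, bit22=1)
  nb #.#.#: next=#  (t=4,i=1, bit21=1)
  nb #.#..: next=#  (t=2,i=3, bit20=1)
  nb #..##: next=.  (t=0,i=3, bit19=0)
  nb #..#.: next=.  (t=3,i=2, bit18=0)
  nb #...#: next=#  (t=5,i=5, bit17=1)
  nb #....: next=.  (t=0,i=7, bit16=0)
  nb .####: next=#  (t=1,i=9, bit15=1)
  nb .###.: next=#  (t=4,i=7, bit14=1)
  nb .##.#: next=.  (t=1,i=6, bit13=0)
  nb .##..: next=#  (t=0,i=5, bit12=1)
  nb .#.##: next=#  (t=4,i=2, bit11=1)
  nb .#.#.: next=.  (t=2,i=2, bit10=0)
  nb .#..#: next=#  (t=0,i=2, bit9=1)
  nb .#...: next=.  (t=2,i=4, bit8=0)
  nb ..###: next=#  (t=3,i=6, bit7=1)
  nb ..##.: next=.  (t=0,i=4, bit6=0)
  nb ..#.#: next=.  (t=2,i=1, bit5=0)
  nb ..#..: next=#  (t=0,i=1, bit4=1)
  nb ...##: next=#  (t=6,i=12, bit3=1)
  nb ...#.: next=#  (t=0,i=0, bit2=1)
  nb ....#: next=#  (t=0,i=14, bit1=1)
  nb .....: next=#  (t=0,i=8, bit0=1)
  bits 01000011011100101101101010011111 = 1131600543

1131600543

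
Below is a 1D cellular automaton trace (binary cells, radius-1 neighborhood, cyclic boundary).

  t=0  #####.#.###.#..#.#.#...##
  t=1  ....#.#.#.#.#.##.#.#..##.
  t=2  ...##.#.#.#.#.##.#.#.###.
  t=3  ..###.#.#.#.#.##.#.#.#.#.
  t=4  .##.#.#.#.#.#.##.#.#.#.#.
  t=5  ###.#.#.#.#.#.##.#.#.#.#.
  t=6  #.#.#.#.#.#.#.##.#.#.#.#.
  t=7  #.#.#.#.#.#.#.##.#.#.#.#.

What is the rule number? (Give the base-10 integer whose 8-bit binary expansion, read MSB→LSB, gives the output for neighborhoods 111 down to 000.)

78

  [7] ### => .  t=0,i=0
  [6] ##. => #  t=0,i=4
  [5] #.# => .  t=0,i=5
  [4] #.. => .  t=0,i=13
  [3] .## => #  t=0,i=8
  [2] .#. => #  t=0,i=6
  [1] ..# => #  t=0,i=14
  [0] ... => .  t=0,i=21
  bits 01001110 = 78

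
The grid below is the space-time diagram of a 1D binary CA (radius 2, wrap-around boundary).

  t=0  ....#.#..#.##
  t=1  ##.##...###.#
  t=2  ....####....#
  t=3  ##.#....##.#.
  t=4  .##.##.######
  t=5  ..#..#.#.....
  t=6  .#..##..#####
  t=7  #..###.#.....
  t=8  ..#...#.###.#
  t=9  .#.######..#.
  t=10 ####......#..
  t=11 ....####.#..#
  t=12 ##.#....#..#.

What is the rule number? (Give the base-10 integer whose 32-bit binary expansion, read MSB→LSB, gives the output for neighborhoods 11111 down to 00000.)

  ##### -> .   bit 31 = 0  t=4,i=9
  ####. -> .   bit 30 = 0  t=2,i=6
  ###.# -> .   bit 29 = 0  t=1,i=1
  ###.. -> .   bit 28 = 0  t=2,i=7
  ##.## -> .   bit 27 = 0  t=1,i=2
  ##.#. -> #   bit 26 = 1  t=3,i=2
  ##..# -> .   bit 25 = 0  t=6,i=6
  ##... -> #   bit 24 = 1  t=0,i=0
  #.### -> #   bit 23 = 1  t=1,i=12
  #.##. -> .   bit 22 = 0  t=0,i=11
  #.#.# -> #   bit 21 = 1  t=3,i=11
  #.#.. -> .   bit 20 = 0  t=0,i=6
  #..## -> #   bit 19 = 1  t=6,i=3
  #..#. -> #   bit 18 = 1  t=0,i=8
  #...# -> #   bit 17 = 1  t=1,i=6
  #.... -> #   bit 16 = 1  t=0,i=1
  .#### -> .   bit 15 = 0  t=2,i=5
  .###. -> .   bit 14 = 0  t=1,i=0
  .##.# -> #   bit 13 = 1  t=3,i=1
  .##.. -> #   bit 12 = 1  t=0,i=12
  .#.## -> #   bit 11 = 1  t=0,i=10
  .#.#. -> .   bit 10 = 0  t=0,i=5
  .#..# -> .   bit 9 = 0  t=0,i=7
  .#... -> #   bit 8 = 1  t=2,i=0
  ..### -> .   bit 7 = 0  t=1,i=8
  ..##. -> #   bit 6 = 1  t=3,i=8
  ..#.# -> #   bit 5 = 1  t=0,i=4
  ..#.. -> .   bit 4 = 0  t=2,i=12
  ...## -> #   bit 3 = 1  t=1,i=7
  ...#. -> #   bit 2 = 1  t=0,i=3
  ....# -> .   bit 1 = 0  t=0,i=2
  ..... -> #   bit 0 = 1  t=5,i=10
  bits 00000101101011110011100101101101 = 95369581

95369581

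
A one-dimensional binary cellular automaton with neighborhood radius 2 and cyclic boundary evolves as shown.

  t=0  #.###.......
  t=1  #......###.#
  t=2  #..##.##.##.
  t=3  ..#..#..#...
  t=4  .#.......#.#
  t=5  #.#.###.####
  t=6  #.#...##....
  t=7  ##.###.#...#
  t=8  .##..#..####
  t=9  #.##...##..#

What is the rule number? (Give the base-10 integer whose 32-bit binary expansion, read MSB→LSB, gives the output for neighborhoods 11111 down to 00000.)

707401133

  [31] ##### => .  t=5,i=10
  [30] ####. => .  t=5,i=11
  [29] ###.# => #  t=1,i=9
  [28] ###.. => .  t=0,i=4
  [27] ##.## => #  t=1,i=10
  [26] ##.#. => .  t=2,i=11
  [25] ##..# => #  t=8,i=3
  [24] ##... => .  t=0,i=5
  [23] #.### => .  t=0,i=2
  [22] #.##. => .  t=1,i=11
  [21] #.#.# => #  t=4,i=11
  [20] #.#.. => .  t=2,i=0
  [19] #..## => #  t=2,i=2
  [18] #..#. => .  t=3,i=4
  [17] #...# => #  t=6,i=4
  [16] #.... => .  t=0,i=6
  [15] .#### => .  t=5,i=9
  [14] .###. => .  t=0,i=3
  [13] .##.# => .  t=2,i=4
  [12] .##.. => #  t=1,i=0
  [11] .#.## => .  t=0,i=1
  [10] .#.#. => #  t=4,i=0
  [9] .#..# => .  t=2,i=1
  [8] .#... => #  t=3,i=9
  [7] ..### => #  t=1,i=7
  [6] ..##. => .  t=2,i=3
  [5] ..#.# => #  t=0,i=0
  [4] ..#.. => .  t=3,i=2
  [3] ...## => #  t=1,i=6
  [2] ...#. => #  t=0,i=11
  [1] ....# => .  t=0,i=10
  [0] ..... => #  t=0,i=7
  bits 00101010001010100001010110101101 = 707401133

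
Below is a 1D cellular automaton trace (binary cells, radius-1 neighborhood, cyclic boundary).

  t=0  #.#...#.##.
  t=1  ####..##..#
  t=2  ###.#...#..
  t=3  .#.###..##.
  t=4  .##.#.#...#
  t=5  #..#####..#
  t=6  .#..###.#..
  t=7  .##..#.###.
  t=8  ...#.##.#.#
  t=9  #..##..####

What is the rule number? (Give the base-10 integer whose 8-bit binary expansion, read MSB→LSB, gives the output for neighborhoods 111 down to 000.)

  ### -> #   bit 7 = 1  t=1,i=0
  ##. -> .   bit 6 = 0  t=0,i=9
  #.# -> #   bit 5 = 1  t=0,i=1
  #.. -> #   bit 4 = 1  t=0,i=3
  .## -> .   bit 3 = 0  t=0,i=8
  .#. -> #   bit 2 = 1  t=0,i=0
  ..# -> .   bit 1 = 0  t=0,i=5
  ... -> .   bit 0 = 0  t=0,i=4
  bits 10110100 = 180

180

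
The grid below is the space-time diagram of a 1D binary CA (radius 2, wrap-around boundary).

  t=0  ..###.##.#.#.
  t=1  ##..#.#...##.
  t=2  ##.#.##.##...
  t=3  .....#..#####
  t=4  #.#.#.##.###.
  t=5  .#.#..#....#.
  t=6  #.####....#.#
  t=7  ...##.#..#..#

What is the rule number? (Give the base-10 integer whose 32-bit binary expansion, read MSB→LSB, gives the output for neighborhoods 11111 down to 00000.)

  nb #####: next=#  (t=3,i=10, bit31=1)
  nb ####.: next=#  (t=3,i=11, bit30=1)
  nb ###.#: next=#  (t=0,i=4, bit29=1)
  nb ###..: next=.  (t=3,i=12, bit28=0)
  nb ##.##: next=.  (t=0,i=5, bit27=0)
  nb ##.#.: next=.  (t=0,i=8, bit26=0)
  nb ##..#: next=.  (t=1,i=2, bit25=0)
  nb ##...: next=#  (t=2,i=10, bit24=1)
  nb #.###: next=.  (t=4,i=9, bit23=0)
  nb #.##.: next=#  (t=0,i=6, bit22=1)
  nb #.#.#: next=.  (t=0,i=9, bit21=0)
  nb #.#..: next=#  (t=0,i=11, bit20=1)
  nb #..##: next=#  (t=3,i=7, bit19=1)
  nb #..#.: next=#  (t=1,i=3, bit18=1)
  nb #...#: next=#  (t=0,i=0, bit17=1)
  nb #....: next=.  (t=3,i=1, bit16=0)
  nb .####: next=#  (t=3,i=9, bit15=1)
  nb .###.: next=.  (t=0,i=3, bit14=0)
  nb .##.#: next=.  (t=0,i=7, bit13=0)
  nb .##..: next=#  (t=1,i=1, bit12=1)
  nb .#.##: next=.  (t=2,i=4, bit11=0)
  nb .#.#.: next=#  (t=0,i=10, bit10=1)
  nb .#..#: next=#  (t=3,i=6, bit9=1)
  nb .#...: next=.  (t=0,i=12, bit8=0)
  nb ..###: next=.  (t=0,i=2, bit7=0)
  nb ..##.: next=.  (t=1,i=10, bit6=0)
  nb ..#.#: next=.  (t=1,i=4, bit5=0)
  nb ..#..: next=.  (t=3,i=5, bit4=0)
  nb ...##: next=#  (t=0,i=1, bit3=1)
  nb ...#.: next=#  (t=3,i=4, bit2=1)
  nb ....#: next=.  (t=3,i=3, bit1=0)
  nb .....: next=#  (t=3,i=2, bit0=1)
  bits 11100001010111101001011000001101 = 3781072397

3781072397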